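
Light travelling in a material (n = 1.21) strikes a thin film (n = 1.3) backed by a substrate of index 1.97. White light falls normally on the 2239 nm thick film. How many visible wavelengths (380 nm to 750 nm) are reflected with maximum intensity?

At the upper boundary (n = 1.21 to n = 1.3) the reflected ray undergoes a half-wave phase shift.
Ray reflecting at the bottom interface goes from n = 1.3 toward n = 1.97: a half-wave phase shift.
The two reflections carry the same phase change, so no net offset.
With no net inversion, constructive interference in reflection requires 2 n t = m λ.
λ = 2 n t / m = 5821 / m nm.
m=7: 832 nm (IR); m=8: 728 nm (visible); m=9: 647 nm (visible); m=10: 582 nm (visible); m=11: 529 nm (visible); m=12: 485 nm (visible); m=13: 448 nm (visible); m=14: 416 nm (visible); m=15: 388 nm (visible); m=16: 364 nm (UV).

8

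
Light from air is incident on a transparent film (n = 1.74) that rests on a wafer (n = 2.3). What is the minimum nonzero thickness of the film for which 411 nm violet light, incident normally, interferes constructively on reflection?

118 nm

Top surface (1.0 → 1.74): reflection off a higher-index medium gives a half-wave phase shift.
At the lower boundary (n = 1.74 to n = 2.3) the reflected ray undergoes a half-wave phase shift.
Zero or two π shifts → no net half-wave offset.
So the condition for constructive reflection is 2 n t = m λ.
Minimum nonzero at m = 1: t = λ / (2 n) = 411 / (2 × 1.74) = 118 nm.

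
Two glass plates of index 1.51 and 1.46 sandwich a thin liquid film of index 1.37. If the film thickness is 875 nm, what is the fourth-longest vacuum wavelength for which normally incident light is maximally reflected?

Ray reflecting at the top interface goes from n = 1.51 toward n = 1.37: no phase shift.
Ray reflecting at the bottom interface goes from n = 1.37 toward n = 1.46: a half-wave phase shift.
The two reflections differ by half a wavelength.
With one net inversion, constructive interference in reflection requires 2 n t = (m + ½) λ.
λ = 2 n t / (m + ½). The fourth-longest wavelength is m = 3: λ = 2 × 1.37 × 875 / 3.50 = 685 nm.

685 nm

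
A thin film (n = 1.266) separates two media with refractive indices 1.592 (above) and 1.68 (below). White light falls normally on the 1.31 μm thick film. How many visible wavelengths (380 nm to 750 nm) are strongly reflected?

At the upper boundary (n = 1.592 to n = 1.266) the reflected ray undergoes no phase shift.
At the lower boundary (n = 1.266 to n = 1.68) the reflected ray undergoes a half-wave phase shift.
Net: one phase inversion between the two reflected rays.
With one net inversion, constructive interference in reflection requires 2 n t = (m + ½) λ.
λ = 2 n t / (m + ½) = 3317 / (m + ½) nm.
m=3: 948 nm (IR); m=4: 737 nm (visible); m=5: 603 nm (visible); m=6: 510 nm (visible); m=7: 442 nm (visible); m=8: 390 nm (visible); m=9: 349 nm (UV).

5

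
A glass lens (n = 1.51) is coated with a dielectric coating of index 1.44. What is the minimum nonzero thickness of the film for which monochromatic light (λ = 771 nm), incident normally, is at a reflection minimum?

Ray reflecting at the top interface goes from n = 1.0 toward n = 1.44: a half-wave phase shift.
Bottom surface (1.44 → 1.51): reflection off a higher-index medium gives a half-wave phase shift.
The two reflections carry the same phase change, so no net offset.
For minimum reflection here: 2 n t = (m + ½) λ.
Minimum at m = 0: t = λ / (4 n) = 771 / (4 × 1.44) = 134 nm.

134 nm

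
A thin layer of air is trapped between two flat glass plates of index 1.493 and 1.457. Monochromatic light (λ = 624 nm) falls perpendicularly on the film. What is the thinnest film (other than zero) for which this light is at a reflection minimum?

312 nm

At the upper boundary (n = 1.493 to n = 1.0) the reflected ray undergoes no phase shift.
At the lower boundary (n = 1.0 to n = 1.457) the reflected ray undergoes a half-wave phase shift.
Net: one phase inversion between the two reflected rays.
So the condition for destructive reflection is 2 n t = m λ.
Minimum nonzero at m = 1: t = λ / (2 n) = 624 / (2 × 1.0) = 312 nm.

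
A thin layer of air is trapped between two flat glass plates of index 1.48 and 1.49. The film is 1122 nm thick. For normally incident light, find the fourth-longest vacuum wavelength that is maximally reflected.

Ray reflecting at the top interface goes from n = 1.48 toward n = 1.0: no phase shift.
At the lower boundary (n = 1.0 to n = 1.49) the reflected ray undergoes a half-wave phase shift.
Net: one phase inversion between the two reflected rays.
With one net inversion, constructive interference in reflection requires 2 n t = (m + ½) λ.
λ = 2 n t / (m + ½). The fourth-longest wavelength is m = 3: λ = 2 × 1.0 × 1122 / 3.50 = 641 nm.

641 nm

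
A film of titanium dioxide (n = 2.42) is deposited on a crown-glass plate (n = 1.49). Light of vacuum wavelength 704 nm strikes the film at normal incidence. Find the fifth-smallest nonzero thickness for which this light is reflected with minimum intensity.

727 nm

At the upper boundary (n = 1.0 to n = 2.42) the reflected ray undergoes a half-wave phase shift.
Bottom surface (2.42 → 1.49): reflection off a lower-index medium gives no phase shift.
The two reflections differ by half a wavelength.
For minimum reflection here: 2 n t = m λ.
The fifth-smallest nonzero thickness corresponds to m = 5: t = m λ / (2 n) = 5.00 × 704 / (2 × 2.42) = 727 nm.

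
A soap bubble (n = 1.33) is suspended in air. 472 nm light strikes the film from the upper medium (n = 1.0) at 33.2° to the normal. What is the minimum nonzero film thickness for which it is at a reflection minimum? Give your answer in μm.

0.195 μm

Top surface (1.0 → 1.33): reflection off a higher-index medium gives a half-wave phase shift.
At the lower boundary (n = 1.33 to n = 1.0) the reflected ray undergoes no phase shift.
The two reflections differ by half a wavelength.
For dark reflection here: 2 n t cos θ_r = m λ.
Snell's law: 1.0 sin 33.2° = 1.33 sin θ_r → sin θ_r = 0.412, cos θ_r = 0.911.
Minimum nonzero at m = 1: t = λ / (2 n cos θ_r) = 472 / (2 × 1.33 × 0.911) = 195 nm.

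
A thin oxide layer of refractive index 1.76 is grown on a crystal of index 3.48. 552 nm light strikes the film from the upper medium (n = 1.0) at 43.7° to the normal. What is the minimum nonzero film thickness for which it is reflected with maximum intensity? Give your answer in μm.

0.171 μm

At the upper boundary (n = 1.0 to n = 1.76) the reflected ray undergoes a half-wave phase shift.
Bottom surface (1.76 → 3.48): reflection off a higher-index medium gives a half-wave phase shift.
Zero or two π shifts → no net half-wave offset.
With no net inversion, constructive interference in reflection requires 2 n t cos θ_r = m λ.
Snell's law: 1.0 sin 43.7° = 1.76 sin θ_r → sin θ_r = 0.393, cos θ_r = 0.920.
Minimum nonzero at m = 1: t = λ / (2 n cos θ_r) = 552 / (2 × 1.76 × 0.920) = 171 nm.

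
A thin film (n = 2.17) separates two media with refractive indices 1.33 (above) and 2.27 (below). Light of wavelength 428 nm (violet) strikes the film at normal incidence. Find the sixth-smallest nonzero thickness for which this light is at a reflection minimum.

542 nm

Top surface (1.33 → 2.17): reflection off a higher-index medium gives a half-wave phase shift.
Bottom surface (2.17 → 2.27): reflection off a higher-index medium gives a half-wave phase shift.
Zero or two π shifts → no net half-wave offset.
So the condition for destructive reflection is 2 n t = (m + ½) λ.
The sixth-smallest nonzero thickness corresponds to m = 5: t = (m + ½) λ / (2 n) = 5.50 × 428 / (2 × 2.17) = 542 nm.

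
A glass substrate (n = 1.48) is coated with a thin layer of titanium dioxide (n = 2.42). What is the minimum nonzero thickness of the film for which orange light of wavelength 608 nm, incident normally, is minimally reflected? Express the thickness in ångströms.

At the upper boundary (n = 1.0 to n = 2.42) the reflected ray undergoes a half-wave phase shift.
At the lower boundary (n = 2.42 to n = 1.48) the reflected ray undergoes no phase shift.
Net: one phase inversion between the two reflected rays.
With one net inversion, destructive interference in reflection requires 2 n t = m λ.
Minimum nonzero at m = 1: t = λ / (2 n) = 608 / (2 × 2.42) = 126 nm.

1256 Å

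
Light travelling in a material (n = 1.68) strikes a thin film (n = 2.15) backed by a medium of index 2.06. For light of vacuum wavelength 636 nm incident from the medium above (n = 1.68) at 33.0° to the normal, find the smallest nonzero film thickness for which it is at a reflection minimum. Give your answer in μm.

At the upper boundary (n = 1.68 to n = 2.15) the reflected ray undergoes a half-wave phase shift.
Ray reflecting at the bottom interface goes from n = 2.15 toward n = 2.06: no phase shift.
Exactly one π shift → a net half-wave offset.
For minimum reflection here: 2 n t cos θ_r = m λ.
Snell's law: 1.68 sin 33.0° = 2.15 sin θ_r → sin θ_r = 0.426, cos θ_r = 0.905.
Minimum nonzero at m = 1: t = λ / (2 n cos θ_r) = 636 / (2 × 2.15 × 0.905) = 163 nm.

0.163 μm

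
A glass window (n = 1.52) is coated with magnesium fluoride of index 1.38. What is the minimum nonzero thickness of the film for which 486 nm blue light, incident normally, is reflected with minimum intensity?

88.0 nm

At the upper boundary (n = 1.0 to n = 1.38) the reflected ray undergoes a half-wave phase shift.
Ray reflecting at the bottom interface goes from n = 1.38 toward n = 1.52: a half-wave phase shift.
Net: no relative phase inversion (both shifts match).
With no net inversion, destructive interference in reflection requires 2 n t = (m + ½) λ.
Minimum at m = 0: t = λ / (4 n) = 486 / (4 × 1.38) = 88.0 nm.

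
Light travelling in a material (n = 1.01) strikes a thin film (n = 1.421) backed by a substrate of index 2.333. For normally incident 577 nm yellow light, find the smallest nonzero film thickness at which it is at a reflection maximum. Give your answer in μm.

Top surface (1.01 → 1.421): reflection off a higher-index medium gives a half-wave phase shift.
At the lower boundary (n = 1.421 to n = 2.333) the reflected ray undergoes a half-wave phase shift.
Zero or two π shifts → no net half-wave offset.
For maximum reflection here: 2 n t = m λ.
Minimum nonzero at m = 1: t = λ / (2 n) = 577 / (2 × 1.421) = 203 nm.

0.203 μm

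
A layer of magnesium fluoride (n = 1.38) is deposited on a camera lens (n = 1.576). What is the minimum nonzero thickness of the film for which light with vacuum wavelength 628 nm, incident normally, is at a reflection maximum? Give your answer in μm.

At the upper boundary (n = 1.0 to n = 1.38) the reflected ray undergoes a half-wave phase shift.
At the lower boundary (n = 1.38 to n = 1.576) the reflected ray undergoes a half-wave phase shift.
The two reflections carry the same phase change, so no net offset.
With no net inversion, constructive interference in reflection requires 2 n t = m λ.
Minimum nonzero at m = 1: t = λ / (2 n) = 628 / (2 × 1.38) = 228 nm.

0.228 μm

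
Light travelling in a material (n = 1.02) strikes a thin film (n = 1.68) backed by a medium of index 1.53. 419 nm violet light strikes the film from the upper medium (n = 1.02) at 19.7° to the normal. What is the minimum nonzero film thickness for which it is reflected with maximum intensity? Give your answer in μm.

Top surface (1.02 → 1.68): reflection off a higher-index medium gives a half-wave phase shift.
At the lower boundary (n = 1.68 to n = 1.53) the reflected ray undergoes no phase shift.
Net: one phase inversion between the two reflected rays.
For strong reflection here: 2 n t cos θ_r = (m + ½) λ.
Snell's law: 1.02 sin 19.7° = 1.68 sin θ_r → sin θ_r = 0.205, cos θ_r = 0.979.
Minimum at m = 0: t = λ / (4 n cos θ_r) = 419 / (4 × 1.68 × 0.979) = 63.7 nm.

0.0637 μm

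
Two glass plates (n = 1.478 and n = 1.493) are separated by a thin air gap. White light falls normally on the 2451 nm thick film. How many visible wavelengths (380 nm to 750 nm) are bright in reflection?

6

At the upper boundary (n = 1.478 to n = 1.0) the reflected ray undergoes no phase shift.
Bottom surface (1.0 → 1.493): reflection off a higher-index medium gives a half-wave phase shift.
The two reflections differ by half a wavelength.
With one net inversion, constructive interference in reflection requires 2 n t = (m + ½) λ.
λ = 2 n t / (m + ½) = 4902 / (m + ½) nm.
m=6: 754 nm (IR); m=7: 654 nm (visible); m=8: 577 nm (visible); m=9: 516 nm (visible); m=10: 467 nm (visible); m=11: 426 nm (visible); m=12: 392 nm (visible); m=13: 363 nm (UV).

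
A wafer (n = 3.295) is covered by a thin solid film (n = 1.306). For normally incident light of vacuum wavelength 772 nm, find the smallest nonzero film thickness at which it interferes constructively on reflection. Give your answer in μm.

0.296 μm

Top surface (1.0 → 1.306): reflection off a higher-index medium gives a half-wave phase shift.
At the lower boundary (n = 1.306 to n = 3.295) the reflected ray undergoes a half-wave phase shift.
Zero or two π shifts → no net half-wave offset.
So the condition for constructive reflection is 2 n t = m λ.
Minimum nonzero at m = 1: t = λ / (2 n) = 772 / (2 × 1.306) = 296 nm.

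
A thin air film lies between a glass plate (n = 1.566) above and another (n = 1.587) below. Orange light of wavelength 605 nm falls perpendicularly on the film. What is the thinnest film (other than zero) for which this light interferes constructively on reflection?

151 nm

Top surface (1.566 → 1.0): reflection off a lower-index medium gives no phase shift.
Ray reflecting at the bottom interface goes from n = 1.0 toward n = 1.587: a half-wave phase shift.
Exactly one π shift → a net half-wave offset.
With one net inversion, constructive interference in reflection requires 2 n t = (m + ½) λ.
Minimum at m = 0: t = λ / (4 n) = 605 / (4 × 1.0) = 151 nm.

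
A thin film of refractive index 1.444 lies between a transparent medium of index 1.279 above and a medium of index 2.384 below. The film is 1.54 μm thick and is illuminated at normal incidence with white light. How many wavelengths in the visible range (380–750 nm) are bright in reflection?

Top surface (1.279 → 1.444): reflection off a higher-index medium gives a half-wave phase shift.
Ray reflecting at the bottom interface goes from n = 1.444 toward n = 2.384: a half-wave phase shift.
Net: no relative phase inversion (both shifts match).
So the condition for constructive reflection is 2 n t = m λ.
λ = 2 n t / m = 4448 / m nm.
m=5: 890 nm (IR); m=6: 741 nm (visible); m=7: 635 nm (visible); m=8: 556 nm (visible); m=9: 494 nm (visible); m=10: 445 nm (visible); m=11: 404 nm (visible); m=12: 371 nm (UV).

6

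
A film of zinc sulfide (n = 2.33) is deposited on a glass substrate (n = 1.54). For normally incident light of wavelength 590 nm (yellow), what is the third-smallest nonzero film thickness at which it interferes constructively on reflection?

317 nm

Ray reflecting at the top interface goes from n = 1.0 toward n = 2.33: a half-wave phase shift.
Ray reflecting at the bottom interface goes from n = 2.33 toward n = 1.54: no phase shift.
The two reflections differ by half a wavelength.
For maximum reflection here: 2 n t = (m + ½) λ.
The third-smallest nonzero thickness corresponds to m = 2: t = (m + ½) λ / (2 n) = 2.50 × 590 / (2 × 2.33) = 317 nm.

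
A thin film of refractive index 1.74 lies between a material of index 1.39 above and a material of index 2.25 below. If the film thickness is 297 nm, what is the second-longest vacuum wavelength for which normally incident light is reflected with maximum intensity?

Ray reflecting at the top interface goes from n = 1.39 toward n = 1.74: a half-wave phase shift.
Ray reflecting at the bottom interface goes from n = 1.74 toward n = 2.25: a half-wave phase shift.
The two reflections carry the same phase change, so no net offset.
So the condition for constructive reflection is 2 n t = m λ.
λ = 2 n t / m. The second-longest wavelength is m = 2: λ = 2 × 1.74 × 297 / 2.00 = 517 nm.

517 nm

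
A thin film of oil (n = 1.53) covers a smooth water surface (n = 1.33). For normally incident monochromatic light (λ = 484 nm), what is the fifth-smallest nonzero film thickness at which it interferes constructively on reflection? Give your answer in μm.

0.712 μm

Top surface (1.0 → 1.53): reflection off a higher-index medium gives a half-wave phase shift.
At the lower boundary (n = 1.53 to n = 1.33) the reflected ray undergoes no phase shift.
Net: one phase inversion between the two reflected rays.
So the condition for constructive reflection is 2 n t = (m + ½) λ.
The fifth-smallest nonzero thickness corresponds to m = 4: t = (m + ½) λ / (2 n) = 4.50 × 484 / (2 × 1.53) = 712 nm.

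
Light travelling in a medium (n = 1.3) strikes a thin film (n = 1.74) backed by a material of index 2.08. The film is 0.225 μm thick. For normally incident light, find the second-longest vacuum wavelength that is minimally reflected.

At the upper boundary (n = 1.3 to n = 1.74) the reflected ray undergoes a half-wave phase shift.
At the lower boundary (n = 1.74 to n = 2.08) the reflected ray undergoes a half-wave phase shift.
Net: no relative phase inversion (both shifts match).
With no net inversion, destructive interference in reflection requires 2 n t = (m + ½) λ.
λ = 2 n t / (m + ½). The second-longest wavelength is m = 1: λ = 2 × 1.74 × 225 / 1.50 = 522 nm.

522 nm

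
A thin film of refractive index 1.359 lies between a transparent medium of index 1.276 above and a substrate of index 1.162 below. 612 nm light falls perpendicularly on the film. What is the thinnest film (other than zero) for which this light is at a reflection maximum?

At the upper boundary (n = 1.276 to n = 1.359) the reflected ray undergoes a half-wave phase shift.
Bottom surface (1.359 → 1.162): reflection off a lower-index medium gives no phase shift.
Net: one phase inversion between the two reflected rays.
For bright reflection here: 2 n t = (m + ½) λ.
Minimum at m = 0: t = λ / (4 n) = 612 / (4 × 1.359) = 113 nm.

113 nm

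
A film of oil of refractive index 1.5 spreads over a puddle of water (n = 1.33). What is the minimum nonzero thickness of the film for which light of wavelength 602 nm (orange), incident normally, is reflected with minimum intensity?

At the upper boundary (n = 1.0 to n = 1.5) the reflected ray undergoes a half-wave phase shift.
Bottom surface (1.5 → 1.33): reflection off a lower-index medium gives no phase shift.
Exactly one π shift → a net half-wave offset.
So the condition for destructive reflection is 2 n t = m λ.
Minimum nonzero at m = 1: t = λ / (2 n) = 602 / (2 × 1.5) = 201 nm.

201 nm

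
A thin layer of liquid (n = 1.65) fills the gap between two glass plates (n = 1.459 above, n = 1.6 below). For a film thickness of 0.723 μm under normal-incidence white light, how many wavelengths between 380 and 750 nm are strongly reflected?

3

Ray reflecting at the top interface goes from n = 1.459 toward n = 1.65: a half-wave phase shift.
Ray reflecting at the bottom interface goes from n = 1.65 toward n = 1.6: no phase shift.
Exactly one π shift → a net half-wave offset.
With one net inversion, constructive interference in reflection requires 2 n t = (m + ½) λ.
λ = 2 n t / (m + ½) = 2386 / (m + ½) nm.
m=2: 954 nm (IR); m=3: 682 nm (visible); m=4: 530 nm (visible); m=5: 434 nm (visible); m=6: 367 nm (UV).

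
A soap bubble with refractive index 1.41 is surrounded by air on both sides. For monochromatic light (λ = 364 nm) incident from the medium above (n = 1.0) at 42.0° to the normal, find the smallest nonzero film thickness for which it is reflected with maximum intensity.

73.3 nm

Ray reflecting at the top interface goes from n = 1.0 toward n = 1.41: a half-wave phase shift.
Bottom surface (1.41 → 1.0): reflection off a lower-index medium gives no phase shift.
The two reflections differ by half a wavelength.
With one net inversion, constructive interference in reflection requires 2 n t cos θ_r = (m + ½) λ.
Snell's law: 1.0 sin 42.0° = 1.41 sin θ_r → sin θ_r = 0.475, cos θ_r = 0.880.
Minimum at m = 0: t = λ / (4 n cos θ_r) = 364 / (4 × 1.41 × 0.880) = 73.3 nm.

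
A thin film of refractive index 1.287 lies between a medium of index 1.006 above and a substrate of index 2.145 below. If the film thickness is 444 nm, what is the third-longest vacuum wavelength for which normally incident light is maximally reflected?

At the upper boundary (n = 1.006 to n = 1.287) the reflected ray undergoes a half-wave phase shift.
At the lower boundary (n = 1.287 to n = 2.145) the reflected ray undergoes a half-wave phase shift.
The two reflections carry the same phase change, so no net offset.
So the condition for constructive reflection is 2 n t = m λ.
λ = 2 n t / m. The third-longest wavelength is m = 3: λ = 2 × 1.287 × 444 / 3.00 = 381 nm.

381 nm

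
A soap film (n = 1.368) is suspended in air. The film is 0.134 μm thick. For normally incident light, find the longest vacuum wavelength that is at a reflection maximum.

At the upper boundary (n = 1.0 to n = 1.368) the reflected ray undergoes a half-wave phase shift.
Ray reflecting at the bottom interface goes from n = 1.368 toward n = 1.0: no phase shift.
Exactly one π shift → a net half-wave offset.
So the condition for constructive reflection is 2 n t = (m + ½) λ.
λ = 2 n t / (m + ½). The longest wavelength is m = 0: λ = 2 × 1.368 × 134 / 0.500 = 733 nm.

733 nm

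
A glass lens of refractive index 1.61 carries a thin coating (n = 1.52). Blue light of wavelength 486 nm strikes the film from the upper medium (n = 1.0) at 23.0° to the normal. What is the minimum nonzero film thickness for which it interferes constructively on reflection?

At the upper boundary (n = 1.0 to n = 1.52) the reflected ray undergoes a half-wave phase shift.
Ray reflecting at the bottom interface goes from n = 1.52 toward n = 1.61: a half-wave phase shift.
Net: no relative phase inversion (both shifts match).
With no net inversion, constructive interference in reflection requires 2 n t cos θ_r = m λ.
Snell's law: 1.0 sin 23.0° = 1.52 sin θ_r → sin θ_r = 0.257, cos θ_r = 0.966.
Minimum nonzero at m = 1: t = λ / (2 n cos θ_r) = 486 / (2 × 1.52 × 0.966) = 165 nm.

165 nm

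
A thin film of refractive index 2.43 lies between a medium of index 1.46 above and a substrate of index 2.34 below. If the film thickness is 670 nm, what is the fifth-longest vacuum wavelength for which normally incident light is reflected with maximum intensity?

At the upper boundary (n = 1.46 to n = 2.43) the reflected ray undergoes a half-wave phase shift.
Bottom surface (2.43 → 2.34): reflection off a lower-index medium gives no phase shift.
Exactly one π shift → a net half-wave offset.
For maximum reflection here: 2 n t = (m + ½) λ.
λ = 2 n t / (m + ½). The fifth-longest wavelength is m = 4: λ = 2 × 2.43 × 670 / 4.50 = 724 nm.

724 nm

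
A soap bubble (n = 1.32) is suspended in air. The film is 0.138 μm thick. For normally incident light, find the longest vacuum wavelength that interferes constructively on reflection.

Ray reflecting at the top interface goes from n = 1.0 toward n = 1.32: a half-wave phase shift.
Bottom surface (1.32 → 1.0): reflection off a lower-index medium gives no phase shift.
Exactly one π shift → a net half-wave offset.
With one net inversion, constructive interference in reflection requires 2 n t = (m + ½) λ.
λ = 2 n t / (m + ½). The longest wavelength is m = 0: λ = 2 × 1.32 × 138 / 0.500 = 729 nm.

729 nm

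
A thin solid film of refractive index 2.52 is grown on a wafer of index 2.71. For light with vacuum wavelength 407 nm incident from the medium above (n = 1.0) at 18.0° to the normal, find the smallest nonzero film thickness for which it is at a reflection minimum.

Ray reflecting at the top interface goes from n = 1.0 toward n = 2.52: a half-wave phase shift.
Bottom surface (2.52 → 2.71): reflection off a higher-index medium gives a half-wave phase shift.
Net: no relative phase inversion (both shifts match).
So the condition for destructive reflection is 2 n t cos θ_r = (m + ½) λ.
Snell's law: 1.0 sin 18.0° = 2.52 sin θ_r → sin θ_r = 0.123, cos θ_r = 0.992.
Minimum at m = 0: t = λ / (4 n cos θ_r) = 407 / (4 × 2.52 × 0.992) = 40.7 nm.

40.7 nm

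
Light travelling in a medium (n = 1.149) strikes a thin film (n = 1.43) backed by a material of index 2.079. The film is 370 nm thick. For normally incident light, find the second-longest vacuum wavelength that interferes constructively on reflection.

529 nm

Ray reflecting at the top interface goes from n = 1.149 toward n = 1.43: a half-wave phase shift.
At the lower boundary (n = 1.43 to n = 2.079) the reflected ray undergoes a half-wave phase shift.
The two reflections carry the same phase change, so no net offset.
For maximum reflection here: 2 n t = m λ.
λ = 2 n t / m. The second-longest wavelength is m = 2: λ = 2 × 1.43 × 370 / 2.00 = 529 nm.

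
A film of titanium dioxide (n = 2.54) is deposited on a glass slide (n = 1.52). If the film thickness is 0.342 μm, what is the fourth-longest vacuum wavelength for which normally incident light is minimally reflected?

434 nm

At the upper boundary (n = 1.0 to n = 2.54) the reflected ray undergoes a half-wave phase shift.
Bottom surface (2.54 → 1.52): reflection off a lower-index medium gives no phase shift.
The two reflections differ by half a wavelength.
So the condition for destructive reflection is 2 n t = m λ.
λ = 2 n t / m. The fourth-longest wavelength is m = 4: λ = 2 × 2.54 × 342 / 4.00 = 434 nm.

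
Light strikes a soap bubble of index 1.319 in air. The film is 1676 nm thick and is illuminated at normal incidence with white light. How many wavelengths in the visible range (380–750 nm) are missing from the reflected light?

6

Ray reflecting at the top interface goes from n = 1.0 toward n = 1.319: a half-wave phase shift.
Bottom surface (1.319 → 1.0): reflection off a lower-index medium gives no phase shift.
The two reflections differ by half a wavelength.
With one net inversion, destructive interference in reflection requires 2 n t = m λ.
λ = 2 n t / m = 4421 / m nm.
m=5: 884 nm (IR); m=6: 737 nm (visible); m=7: 632 nm (visible); m=8: 553 nm (visible); m=9: 491 nm (visible); m=10: 442 nm (visible); m=11: 402 nm (visible); m=12: 368 nm (UV).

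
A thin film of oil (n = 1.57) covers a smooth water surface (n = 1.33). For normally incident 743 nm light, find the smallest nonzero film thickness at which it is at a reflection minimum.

237 nm

Top surface (1.0 → 1.57): reflection off a higher-index medium gives a half-wave phase shift.
Bottom surface (1.57 → 1.33): reflection off a lower-index medium gives no phase shift.
Net: one phase inversion between the two reflected rays.
So the condition for destructive reflection is 2 n t = m λ.
Minimum nonzero at m = 1: t = λ / (2 n) = 743 / (2 × 1.57) = 237 nm.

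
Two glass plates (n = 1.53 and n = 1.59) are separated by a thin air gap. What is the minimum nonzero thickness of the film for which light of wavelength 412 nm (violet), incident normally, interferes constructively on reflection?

103 nm

Ray reflecting at the top interface goes from n = 1.53 toward n = 1.0: no phase shift.
Bottom surface (1.0 → 1.59): reflection off a higher-index medium gives a half-wave phase shift.
Exactly one π shift → a net half-wave offset.
For bright reflection here: 2 n t = (m + ½) λ.
Minimum at m = 0: t = λ / (4 n) = 412 / (4 × 1.0) = 103 nm.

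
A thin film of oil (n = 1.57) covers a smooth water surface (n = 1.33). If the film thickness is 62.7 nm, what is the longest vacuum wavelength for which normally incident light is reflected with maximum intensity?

Ray reflecting at the top interface goes from n = 1.0 toward n = 1.57: a half-wave phase shift.
Bottom surface (1.57 → 1.33): reflection off a lower-index medium gives no phase shift.
Net: one phase inversion between the two reflected rays.
So the condition for constructive reflection is 2 n t = (m + ½) λ.
λ = 2 n t / (m + ½). The longest wavelength is m = 0: λ = 2 × 1.57 × 62.7 / 0.500 = 394 nm.

394 nm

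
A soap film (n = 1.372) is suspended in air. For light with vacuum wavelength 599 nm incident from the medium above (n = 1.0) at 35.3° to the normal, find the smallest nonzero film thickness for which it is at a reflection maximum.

120 nm

Ray reflecting at the top interface goes from n = 1.0 toward n = 1.372: a half-wave phase shift.
At the lower boundary (n = 1.372 to n = 1.0) the reflected ray undergoes no phase shift.
Net: one phase inversion between the two reflected rays.
So the condition for constructive reflection is 2 n t cos θ_r = (m + ½) λ.
Snell's law: 1.0 sin 35.3° = 1.372 sin θ_r → sin θ_r = 0.421, cos θ_r = 0.907.
Minimum at m = 0: t = λ / (4 n cos θ_r) = 599 / (4 × 1.372 × 0.907) = 120 nm.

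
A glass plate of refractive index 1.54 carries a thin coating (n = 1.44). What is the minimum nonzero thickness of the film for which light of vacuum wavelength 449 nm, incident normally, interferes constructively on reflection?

156 nm

At the upper boundary (n = 1.0 to n = 1.44) the reflected ray undergoes a half-wave phase shift.
Ray reflecting at the bottom interface goes from n = 1.44 toward n = 1.54: a half-wave phase shift.
Zero or two π shifts → no net half-wave offset.
So the condition for constructive reflection is 2 n t = m λ.
Minimum nonzero at m = 1: t = λ / (2 n) = 449 / (2 × 1.44) = 156 nm.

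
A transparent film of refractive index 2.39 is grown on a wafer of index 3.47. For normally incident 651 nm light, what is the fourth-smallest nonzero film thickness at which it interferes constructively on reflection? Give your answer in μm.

0.545 μm

Ray reflecting at the top interface goes from n = 1.0 toward n = 2.39: a half-wave phase shift.
Bottom surface (2.39 → 3.47): reflection off a higher-index medium gives a half-wave phase shift.
Zero or two π shifts → no net half-wave offset.
With no net inversion, constructive interference in reflection requires 2 n t = m λ.
The fourth-smallest nonzero thickness corresponds to m = 4: t = m λ / (2 n) = 4.00 × 651 / (2 × 2.39) = 545 nm.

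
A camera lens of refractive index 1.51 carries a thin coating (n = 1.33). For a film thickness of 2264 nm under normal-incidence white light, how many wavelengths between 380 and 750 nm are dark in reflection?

8

At the upper boundary (n = 1.0 to n = 1.33) the reflected ray undergoes a half-wave phase shift.
Bottom surface (1.33 → 1.51): reflection off a higher-index medium gives a half-wave phase shift.
Net: no relative phase inversion (both shifts match).
For dark reflection here: 2 n t = (m + ½) λ.
λ = 2 n t / (m + ½) = 6022 / (m + ½) nm.
m=7: 803 nm (IR); m=8: 708 nm (visible); m=9: 634 nm (visible); m=10: 574 nm (visible); m=11: 524 nm (visible); m=12: 482 nm (visible); m=13: 446 nm (visible); m=14: 415 nm (visible); m=15: 389 nm (visible); m=16: 365 nm (UV).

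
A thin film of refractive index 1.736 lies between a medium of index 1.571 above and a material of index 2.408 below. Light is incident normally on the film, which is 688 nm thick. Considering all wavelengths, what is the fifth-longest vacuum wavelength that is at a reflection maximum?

478 nm

At the upper boundary (n = 1.571 to n = 1.736) the reflected ray undergoes a half-wave phase shift.
Ray reflecting at the bottom interface goes from n = 1.736 toward n = 2.408: a half-wave phase shift.
Net: no relative phase inversion (both shifts match).
For maximum reflection here: 2 n t = m λ.
λ = 2 n t / m. The fifth-longest wavelength is m = 5: λ = 2 × 1.736 × 688 / 5.00 = 478 nm.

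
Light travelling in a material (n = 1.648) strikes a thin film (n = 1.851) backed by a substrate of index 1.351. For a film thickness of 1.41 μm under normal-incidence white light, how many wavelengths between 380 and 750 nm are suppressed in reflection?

At the upper boundary (n = 1.648 to n = 1.851) the reflected ray undergoes a half-wave phase shift.
At the lower boundary (n = 1.851 to n = 1.351) the reflected ray undergoes no phase shift.
Net: one phase inversion between the two reflected rays.
With one net inversion, destructive interference in reflection requires 2 n t = m λ.
λ = 2 n t / m = 5220 / m nm.
m=6: 870 nm (IR); m=7: 746 nm (visible); m=8: 652 nm (visible); m=9: 580 nm (visible); m=10: 522 nm (visible); m=11: 475 nm (visible); m=12: 435 nm (visible); m=13: 402 nm (visible); m=14: 373 nm (UV).

7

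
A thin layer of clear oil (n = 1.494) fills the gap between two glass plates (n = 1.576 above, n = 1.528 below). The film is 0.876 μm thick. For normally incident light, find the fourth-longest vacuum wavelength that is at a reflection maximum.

At the upper boundary (n = 1.576 to n = 1.494) the reflected ray undergoes no phase shift.
Ray reflecting at the bottom interface goes from n = 1.494 toward n = 1.528: a half-wave phase shift.
Exactly one π shift → a net half-wave offset.
For maximum reflection here: 2 n t = (m + ½) λ.
λ = 2 n t / (m + ½). The fourth-longest wavelength is m = 3: λ = 2 × 1.494 × 876 / 3.50 = 748 nm.

748 nm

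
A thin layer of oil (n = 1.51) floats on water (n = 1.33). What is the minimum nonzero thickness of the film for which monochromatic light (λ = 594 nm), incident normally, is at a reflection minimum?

197 nm

Top surface (1.0 → 1.51): reflection off a higher-index medium gives a half-wave phase shift.
Ray reflecting at the bottom interface goes from n = 1.51 toward n = 1.33: no phase shift.
Exactly one π shift → a net half-wave offset.
With one net inversion, destructive interference in reflection requires 2 n t = m λ.
Minimum nonzero at m = 1: t = λ / (2 n) = 594 / (2 × 1.51) = 197 nm.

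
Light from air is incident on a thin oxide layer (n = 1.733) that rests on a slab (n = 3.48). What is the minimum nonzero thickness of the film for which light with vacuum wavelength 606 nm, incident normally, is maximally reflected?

175 nm

Top surface (1.0 → 1.733): reflection off a higher-index medium gives a half-wave phase shift.
At the lower boundary (n = 1.733 to n = 3.48) the reflected ray undergoes a half-wave phase shift.
The two reflections carry the same phase change, so no net offset.
With no net inversion, constructive interference in reflection requires 2 n t = m λ.
Minimum nonzero at m = 1: t = λ / (2 n) = 606 / (2 × 1.733) = 175 nm.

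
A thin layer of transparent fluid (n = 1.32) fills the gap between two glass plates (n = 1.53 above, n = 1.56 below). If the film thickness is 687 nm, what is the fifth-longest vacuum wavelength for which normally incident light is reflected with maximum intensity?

Top surface (1.53 → 1.32): reflection off a lower-index medium gives no phase shift.
At the lower boundary (n = 1.32 to n = 1.56) the reflected ray undergoes a half-wave phase shift.
The two reflections differ by half a wavelength.
With one net inversion, constructive interference in reflection requires 2 n t = (m + ½) λ.
λ = 2 n t / (m + ½). The fifth-longest wavelength is m = 4: λ = 2 × 1.32 × 687 / 4.50 = 403 nm.

403 nm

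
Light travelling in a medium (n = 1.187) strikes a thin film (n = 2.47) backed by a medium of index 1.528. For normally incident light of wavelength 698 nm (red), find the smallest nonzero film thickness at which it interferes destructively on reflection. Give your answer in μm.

0.141 μm

Ray reflecting at the top interface goes from n = 1.187 toward n = 2.47: a half-wave phase shift.
At the lower boundary (n = 2.47 to n = 1.528) the reflected ray undergoes no phase shift.
The two reflections differ by half a wavelength.
So the condition for destructive reflection is 2 n t = m λ.
Minimum nonzero at m = 1: t = λ / (2 n) = 698 / (2 × 2.47) = 141 nm.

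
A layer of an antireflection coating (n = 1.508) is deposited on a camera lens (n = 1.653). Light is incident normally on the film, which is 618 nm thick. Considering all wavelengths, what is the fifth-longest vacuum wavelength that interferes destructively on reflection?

414 nm

At the upper boundary (n = 1.0 to n = 1.508) the reflected ray undergoes a half-wave phase shift.
Ray reflecting at the bottom interface goes from n = 1.508 toward n = 1.653: a half-wave phase shift.
The two reflections carry the same phase change, so no net offset.
For minimum reflection here: 2 n t = (m + ½) λ.
λ = 2 n t / (m + ½). The fifth-longest wavelength is m = 4: λ = 2 × 1.508 × 618 / 4.50 = 414 nm.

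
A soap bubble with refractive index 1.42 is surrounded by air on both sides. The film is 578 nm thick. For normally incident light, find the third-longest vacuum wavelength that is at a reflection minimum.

547 nm

At the upper boundary (n = 1.0 to n = 1.42) the reflected ray undergoes a half-wave phase shift.
At the lower boundary (n = 1.42 to n = 1.0) the reflected ray undergoes no phase shift.
Exactly one π shift → a net half-wave offset.
So the condition for destructive reflection is 2 n t = m λ.
λ = 2 n t / m. The third-longest wavelength is m = 3: λ = 2 × 1.42 × 578 / 3.00 = 547 nm.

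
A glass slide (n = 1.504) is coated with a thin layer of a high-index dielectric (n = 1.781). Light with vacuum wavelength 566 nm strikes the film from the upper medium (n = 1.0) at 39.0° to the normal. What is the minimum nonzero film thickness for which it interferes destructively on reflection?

Top surface (1.0 → 1.781): reflection off a higher-index medium gives a half-wave phase shift.
At the lower boundary (n = 1.781 to n = 1.504) the reflected ray undergoes no phase shift.
The two reflections differ by half a wavelength.
For weak reflection here: 2 n t cos θ_r = m λ.
Snell's law: 1.0 sin 39.0° = 1.781 sin θ_r → sin θ_r = 0.353, cos θ_r = 0.935.
Minimum nonzero at m = 1: t = λ / (2 n cos θ_r) = 566 / (2 × 1.781 × 0.935) = 170 nm.

170 nm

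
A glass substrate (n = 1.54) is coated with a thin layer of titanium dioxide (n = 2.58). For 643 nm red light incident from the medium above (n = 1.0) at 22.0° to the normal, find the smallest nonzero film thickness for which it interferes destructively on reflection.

Ray reflecting at the top interface goes from n = 1.0 toward n = 2.58: a half-wave phase shift.
Bottom surface (2.58 → 1.54): reflection off a lower-index medium gives no phase shift.
Net: one phase inversion between the two reflected rays.
With one net inversion, destructive interference in reflection requires 2 n t cos θ_r = m λ.
Snell's law: 1.0 sin 22.0° = 2.58 sin θ_r → sin θ_r = 0.145, cos θ_r = 0.989.
Minimum nonzero at m = 1: t = λ / (2 n cos θ_r) = 643 / (2 × 2.58 × 0.989) = 126 nm.

126 nm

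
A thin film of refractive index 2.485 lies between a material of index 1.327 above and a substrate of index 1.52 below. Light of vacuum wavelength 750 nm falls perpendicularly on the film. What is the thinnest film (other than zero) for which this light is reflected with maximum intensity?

75.5 nm

Top surface (1.327 → 2.485): reflection off a higher-index medium gives a half-wave phase shift.
Ray reflecting at the bottom interface goes from n = 2.485 toward n = 1.52: no phase shift.
Net: one phase inversion between the two reflected rays.
For strong reflection here: 2 n t = (m + ½) λ.
Minimum at m = 0: t = λ / (4 n) = 750 / (4 × 2.485) = 75.5 nm.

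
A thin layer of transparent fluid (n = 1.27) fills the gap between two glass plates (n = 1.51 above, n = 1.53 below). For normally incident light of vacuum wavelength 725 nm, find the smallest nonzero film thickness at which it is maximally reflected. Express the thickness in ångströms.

1427 Å

Ray reflecting at the top interface goes from n = 1.51 toward n = 1.27: no phase shift.
Ray reflecting at the bottom interface goes from n = 1.27 toward n = 1.53: a half-wave phase shift.
The two reflections differ by half a wavelength.
So the condition for constructive reflection is 2 n t = (m + ½) λ.
Minimum at m = 0: t = λ / (4 n) = 725 / (4 × 1.27) = 143 nm.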